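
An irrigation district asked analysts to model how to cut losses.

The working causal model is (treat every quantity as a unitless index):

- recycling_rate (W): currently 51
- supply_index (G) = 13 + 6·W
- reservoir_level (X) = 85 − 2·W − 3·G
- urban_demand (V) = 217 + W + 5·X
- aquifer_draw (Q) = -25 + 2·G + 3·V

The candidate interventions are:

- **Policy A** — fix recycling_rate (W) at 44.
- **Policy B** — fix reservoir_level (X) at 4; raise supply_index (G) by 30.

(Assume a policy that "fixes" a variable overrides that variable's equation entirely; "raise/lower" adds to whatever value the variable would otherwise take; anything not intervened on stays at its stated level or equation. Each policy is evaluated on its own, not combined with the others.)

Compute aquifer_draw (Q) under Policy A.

-11198

Policy A (W := 44):
  W = 44
  G = 13 + 6·44 = 277
  X = 85 − 2·44 − 3·277 = -834
  V = 217 + 44 + 5·(-834) = -3909
  Q = -25 + 2·277 + 3·(-3909) = -11198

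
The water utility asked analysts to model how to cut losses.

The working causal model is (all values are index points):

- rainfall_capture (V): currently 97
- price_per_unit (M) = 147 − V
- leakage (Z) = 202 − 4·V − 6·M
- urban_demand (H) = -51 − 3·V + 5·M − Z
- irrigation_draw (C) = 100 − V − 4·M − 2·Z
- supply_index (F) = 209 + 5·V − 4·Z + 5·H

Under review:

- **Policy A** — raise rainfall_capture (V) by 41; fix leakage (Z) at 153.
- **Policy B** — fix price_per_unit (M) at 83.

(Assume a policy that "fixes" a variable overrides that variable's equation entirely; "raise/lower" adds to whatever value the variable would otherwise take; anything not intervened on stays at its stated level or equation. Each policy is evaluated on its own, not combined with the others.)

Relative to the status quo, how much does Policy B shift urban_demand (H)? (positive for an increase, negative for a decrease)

363

Baseline:
  V = 97
  M = 147 − 97 = 50
  Z = 202 − 4·97 − 6·50 = -486
  H = -51 − 3·97 + 5·50 − (-486) = 394
Policy B (M := 83):
  V = 97
  M = 83
  Z = 202 − 4·97 − 6·83 = -684
  H = -51 − 3·97 + 5·83 − (-684) = 757
Change in H: 757 − 394 = 363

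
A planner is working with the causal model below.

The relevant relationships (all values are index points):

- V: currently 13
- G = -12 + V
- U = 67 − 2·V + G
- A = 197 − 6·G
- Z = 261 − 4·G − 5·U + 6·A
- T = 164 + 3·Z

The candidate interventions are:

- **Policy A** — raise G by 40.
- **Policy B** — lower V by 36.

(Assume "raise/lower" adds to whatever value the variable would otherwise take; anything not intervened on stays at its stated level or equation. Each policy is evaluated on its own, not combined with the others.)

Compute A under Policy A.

Policy A (G + 40):
  V = 13
  G = -12 + 13 (+40 from intervention) = 41
  A = 197 − 6·41 = -49

-49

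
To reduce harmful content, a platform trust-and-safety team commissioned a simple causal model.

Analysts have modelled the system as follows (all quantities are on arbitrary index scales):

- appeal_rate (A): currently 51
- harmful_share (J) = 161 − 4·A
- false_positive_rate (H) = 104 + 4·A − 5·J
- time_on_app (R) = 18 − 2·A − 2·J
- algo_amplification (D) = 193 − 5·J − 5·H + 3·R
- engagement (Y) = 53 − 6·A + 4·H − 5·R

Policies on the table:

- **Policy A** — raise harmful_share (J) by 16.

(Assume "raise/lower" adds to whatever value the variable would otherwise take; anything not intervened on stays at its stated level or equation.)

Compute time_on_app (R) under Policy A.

-30

Policy A (J + 16):
  A = 51
  J = 161 − 4·51 (+16 from intervention) = -27
  R = 18 − 2·51 − 2·(-27) = -30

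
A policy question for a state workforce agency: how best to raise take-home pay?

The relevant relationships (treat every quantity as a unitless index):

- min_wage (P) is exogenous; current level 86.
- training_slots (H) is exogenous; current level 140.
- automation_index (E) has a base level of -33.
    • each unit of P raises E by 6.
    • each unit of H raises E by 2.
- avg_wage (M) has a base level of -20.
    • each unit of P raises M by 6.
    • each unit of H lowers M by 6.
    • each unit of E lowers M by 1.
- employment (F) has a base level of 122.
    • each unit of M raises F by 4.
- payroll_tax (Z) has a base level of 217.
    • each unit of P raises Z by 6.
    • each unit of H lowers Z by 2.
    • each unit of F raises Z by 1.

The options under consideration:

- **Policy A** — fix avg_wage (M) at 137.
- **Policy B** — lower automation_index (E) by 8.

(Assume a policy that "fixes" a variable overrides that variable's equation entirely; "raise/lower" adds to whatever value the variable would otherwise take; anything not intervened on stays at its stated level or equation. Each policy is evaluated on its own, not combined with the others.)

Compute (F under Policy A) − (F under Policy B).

Policy A (M := 137):
  P = 86
  H = 140
  E = -33 + 6·86 + 2·140 = 763
  M = 137
  F = 122 + 4·137 = 670
Policy B (E − 8):
  P = 86
  H = 140
  E = -33 + 6·86 + 2·140 (−8 from intervention) = 755
  M = -20 + 6·86 − 6·140 − 755 = -1099
  F = 122 + 4·(-1099) = -4274
F: 670 − (-4274) = 4944

4944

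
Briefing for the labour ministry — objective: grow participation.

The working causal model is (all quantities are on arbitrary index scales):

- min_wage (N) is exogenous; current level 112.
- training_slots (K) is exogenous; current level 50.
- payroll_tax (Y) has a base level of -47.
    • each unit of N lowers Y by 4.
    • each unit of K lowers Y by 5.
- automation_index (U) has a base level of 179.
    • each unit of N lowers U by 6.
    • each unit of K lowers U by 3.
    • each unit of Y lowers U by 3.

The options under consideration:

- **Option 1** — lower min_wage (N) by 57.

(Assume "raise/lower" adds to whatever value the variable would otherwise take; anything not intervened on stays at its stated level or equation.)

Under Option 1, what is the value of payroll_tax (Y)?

-517

Option 1 (N − 57):
  N = 112 − 57 = 55
  K = 50
  Y = -47 − 4·55 − 5·50 = -517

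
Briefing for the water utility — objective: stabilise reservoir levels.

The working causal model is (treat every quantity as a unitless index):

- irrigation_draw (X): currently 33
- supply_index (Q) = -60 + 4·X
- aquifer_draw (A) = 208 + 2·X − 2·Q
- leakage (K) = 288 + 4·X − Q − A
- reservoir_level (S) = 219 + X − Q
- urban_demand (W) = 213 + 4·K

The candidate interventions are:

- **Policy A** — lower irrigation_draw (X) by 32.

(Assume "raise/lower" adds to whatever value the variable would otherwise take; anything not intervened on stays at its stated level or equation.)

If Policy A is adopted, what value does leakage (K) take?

26

Policy A (X − 32):
  X = 33 − 32 = 1
  Q = -60 + 4·1 = -56
  A = 208 + 2·1 − 2·(-56) = 322
  K = 288 + 4·1 − (-56) − 322 = 26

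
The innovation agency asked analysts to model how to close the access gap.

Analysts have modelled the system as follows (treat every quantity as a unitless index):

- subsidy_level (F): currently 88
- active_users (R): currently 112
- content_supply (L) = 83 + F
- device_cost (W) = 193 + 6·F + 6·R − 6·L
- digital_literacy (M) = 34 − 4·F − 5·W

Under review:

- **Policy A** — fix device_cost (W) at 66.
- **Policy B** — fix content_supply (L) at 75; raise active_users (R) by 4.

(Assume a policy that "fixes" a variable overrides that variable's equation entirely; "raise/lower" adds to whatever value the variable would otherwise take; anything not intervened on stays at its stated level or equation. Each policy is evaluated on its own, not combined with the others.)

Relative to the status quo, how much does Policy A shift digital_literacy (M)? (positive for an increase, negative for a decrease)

Baseline:
  F = 88
  R = 112
  L = 83 + 88 = 171
  W = 193 + 6·88 + 6·112 − 6·171 = 367
  M = 34 − 4·88 − 5·367 = -2153
Policy A (W := 66):
  F = 88
  R = 112
  L = 83 + 88 = 171
  W = 66
  M = 34 − 4·88 − 5·66 = -648
Change in M: -648 − (-2153) = 1505

1505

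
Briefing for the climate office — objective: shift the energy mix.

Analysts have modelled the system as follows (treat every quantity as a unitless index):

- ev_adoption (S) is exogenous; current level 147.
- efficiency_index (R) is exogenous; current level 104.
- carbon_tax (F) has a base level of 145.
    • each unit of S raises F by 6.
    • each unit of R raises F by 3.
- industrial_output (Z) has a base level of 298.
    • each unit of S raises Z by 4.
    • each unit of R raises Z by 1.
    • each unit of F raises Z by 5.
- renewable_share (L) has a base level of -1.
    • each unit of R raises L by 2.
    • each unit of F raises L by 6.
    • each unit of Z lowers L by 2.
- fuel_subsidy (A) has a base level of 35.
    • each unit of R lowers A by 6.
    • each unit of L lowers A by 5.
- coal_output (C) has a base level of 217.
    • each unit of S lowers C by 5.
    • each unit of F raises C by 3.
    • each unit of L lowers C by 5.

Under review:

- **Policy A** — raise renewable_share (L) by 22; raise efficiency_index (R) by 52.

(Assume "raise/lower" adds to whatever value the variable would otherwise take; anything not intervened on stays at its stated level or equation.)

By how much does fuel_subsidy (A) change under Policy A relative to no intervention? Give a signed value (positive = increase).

2698

Baseline:
  S = 147
  R = 104
  F = 145 + 6·147 + 3·104 = 1339
  Z = 298 + 4·147 + 104 + 5·1339 = 7685
  L = -1 + 2·104 + 6·1339 − 2·7685 = -7129
  A = 35 − 6·104 − 5·(-7129) = 35056
Policy A (L + 22, R + 52):
  S = 147
  R = 104 + 52 = 156
  F = 145 + 6·147 + 3·156 = 1495
  Z = 298 + 4·147 + 156 + 5·1495 = 8517
  L = -1 + 2·156 + 6·1495 − 2·8517 (+22 from intervention) = -7731
  A = 35 − 6·156 − 5·(-7731) = 37754
Change in A: 37754 − 35056 = 2698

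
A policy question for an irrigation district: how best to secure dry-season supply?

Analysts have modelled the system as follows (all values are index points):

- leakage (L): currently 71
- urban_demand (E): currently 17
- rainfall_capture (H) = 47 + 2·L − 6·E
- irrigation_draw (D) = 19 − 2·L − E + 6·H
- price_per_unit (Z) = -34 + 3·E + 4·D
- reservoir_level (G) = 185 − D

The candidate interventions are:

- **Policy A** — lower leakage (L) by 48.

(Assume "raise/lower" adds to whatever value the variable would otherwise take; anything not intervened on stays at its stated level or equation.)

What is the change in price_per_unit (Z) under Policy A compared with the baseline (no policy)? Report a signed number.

Baseline:
  L = 71
  E = 17
  H = 47 + 2·71 − 6·17 = 87
  D = 19 − 2·71 − 17 + 6·87 = 382
  Z = -34 + 3·17 + 4·382 = 1545
Policy A (L − 48):
  L = 71 − 48 = 23
  E = 17
  H = 47 + 2·23 − 6·17 = -9
  D = 19 − 2·23 − 17 + 6·(-9) = -98
  Z = -34 + 3·17 + 4·(-98) = -375
Change in Z: -375 − 1545 = -1920

-1920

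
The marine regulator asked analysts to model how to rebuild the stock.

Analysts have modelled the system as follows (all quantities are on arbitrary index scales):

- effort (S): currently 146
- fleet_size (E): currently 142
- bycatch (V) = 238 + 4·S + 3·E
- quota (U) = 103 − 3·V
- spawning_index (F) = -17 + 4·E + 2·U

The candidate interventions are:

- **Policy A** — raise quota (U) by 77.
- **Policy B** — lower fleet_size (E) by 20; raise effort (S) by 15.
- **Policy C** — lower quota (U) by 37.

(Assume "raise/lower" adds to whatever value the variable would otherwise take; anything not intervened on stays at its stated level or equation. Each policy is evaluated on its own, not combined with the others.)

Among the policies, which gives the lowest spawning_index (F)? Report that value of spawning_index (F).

Policy A (U + 77):
  S = 146
  E = 142
  V = 238 + 4·146 + 3·142 = 1248
  U = 103 − 3·1248 (+77 from intervention) = -3564
  F = -17 + 4·142 + 2·(-3564) = -6577
Policy B (E − 20, S + 15):
  S = 146 + 15 = 161
  E = 142 − 20 = 122
  V = 238 + 4·161 + 3·122 = 1248
  U = 103 − 3·1248 = -3641
  F = -17 + 4·122 + 2·(-3641) = -6811
Policy C (U − 37):
  S = 146
  E = 142
  V = 238 + 4·146 + 3·142 = 1248
  U = 103 − 3·1248 (−37 from intervention) = -3678
  F = -17 + 4·142 + 2·(-3678) = -6805
Comparing — Policy A: F=-6577, Policy B: F=-6811, Policy C: F=-6805. Lowest is -6811 (Policy B).

-6811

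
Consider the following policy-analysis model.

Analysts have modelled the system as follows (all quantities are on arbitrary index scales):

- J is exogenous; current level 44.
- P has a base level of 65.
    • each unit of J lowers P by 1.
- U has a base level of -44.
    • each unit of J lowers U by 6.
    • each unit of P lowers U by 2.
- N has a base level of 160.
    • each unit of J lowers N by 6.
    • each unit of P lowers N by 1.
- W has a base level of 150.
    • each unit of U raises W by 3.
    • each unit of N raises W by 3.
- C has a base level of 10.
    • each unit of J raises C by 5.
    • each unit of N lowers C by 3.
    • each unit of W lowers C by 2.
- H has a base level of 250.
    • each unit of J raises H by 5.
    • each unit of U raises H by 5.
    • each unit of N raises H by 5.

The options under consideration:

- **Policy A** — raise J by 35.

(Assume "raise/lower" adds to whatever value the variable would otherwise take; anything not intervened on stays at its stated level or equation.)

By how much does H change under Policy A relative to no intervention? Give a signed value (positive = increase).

Baseline:
  J = 44
  P = 65 − 44 = 21
  U = -44 − 6·44 − 2·21 = -350
  N = 160 − 6·44 − 21 = -125
  H = 250 + 5·44 + 5·(-350) + 5·(-125) = -1905
Policy A (J + 35):
  J = 44 + 35 = 79
  P = 65 − 79 = -14
  U = -44 − 6·79 − 2·(-14) = -490
  N = 160 − 6·79 − (-14) = -300
  H = 250 + 5·79 + 5·(-490) + 5·(-300) = -3305
Change in H: -3305 − (-1905) = -1400

-1400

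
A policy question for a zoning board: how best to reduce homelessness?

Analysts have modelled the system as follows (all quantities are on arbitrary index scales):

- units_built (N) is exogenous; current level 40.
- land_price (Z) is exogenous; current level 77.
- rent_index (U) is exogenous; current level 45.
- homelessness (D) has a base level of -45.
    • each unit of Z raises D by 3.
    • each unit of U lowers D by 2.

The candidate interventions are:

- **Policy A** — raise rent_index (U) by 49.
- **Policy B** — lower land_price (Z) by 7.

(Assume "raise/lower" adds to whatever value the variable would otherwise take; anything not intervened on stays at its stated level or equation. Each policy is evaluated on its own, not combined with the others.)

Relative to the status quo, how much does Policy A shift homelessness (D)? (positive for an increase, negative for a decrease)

-98

Baseline:
  Z = 77
  U = 45
  D = -45 + 3·77 − 2·45 = 96
Policy A (U + 49):
  Z = 77
  U = 45 + 49 = 94
  D = -45 + 3·77 − 2·94 = -2
Change in D: -2 − 96 = -98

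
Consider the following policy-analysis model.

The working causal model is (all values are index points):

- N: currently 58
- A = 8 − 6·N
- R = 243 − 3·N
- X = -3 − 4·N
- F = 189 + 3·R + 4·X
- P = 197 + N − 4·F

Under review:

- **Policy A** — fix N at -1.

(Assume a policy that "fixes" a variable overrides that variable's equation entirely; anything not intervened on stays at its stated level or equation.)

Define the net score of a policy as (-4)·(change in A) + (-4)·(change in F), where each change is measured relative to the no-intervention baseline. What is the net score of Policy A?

Baseline:
  N = 58
  A = 8 − 6·58 = -340
  R = 243 − 3·58 = 69
  X = -3 − 4·58 = -235
  F = 189 + 3·69 + 4·(-235) = -544
Policy A (N := -1):
  N = -1
  A = 8 − 6·(-1) = 14
  R = 243 − 3·(-1) = 246
  X = -3 − 4·(-1) = 1
  F = 189 + 3·246 + 4·1 = 931
ΔA = 14 − (-340) = 354; ΔF = 931 − (-544) = 1475
Score = (-4)·354 + (-4)·1475 = -7316

-7316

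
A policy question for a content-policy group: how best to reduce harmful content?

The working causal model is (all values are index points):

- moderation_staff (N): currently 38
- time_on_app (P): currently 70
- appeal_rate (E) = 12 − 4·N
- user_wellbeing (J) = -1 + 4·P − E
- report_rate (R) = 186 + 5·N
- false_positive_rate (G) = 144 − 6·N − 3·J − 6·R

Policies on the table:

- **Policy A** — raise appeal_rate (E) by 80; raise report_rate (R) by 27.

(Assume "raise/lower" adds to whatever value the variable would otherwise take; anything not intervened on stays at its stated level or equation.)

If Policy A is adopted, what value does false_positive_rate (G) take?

-3519

Policy A (E + 80, R + 27):
  N = 38
  P = 70
  E = 12 − 4·38 (+80 from intervention) = -60
  J = -1 + 4·70 − (-60) = 339
  R = 186 + 5·38 (+27 from intervention) = 403
  G = 144 − 6·38 − 3·339 − 6·403 = -3519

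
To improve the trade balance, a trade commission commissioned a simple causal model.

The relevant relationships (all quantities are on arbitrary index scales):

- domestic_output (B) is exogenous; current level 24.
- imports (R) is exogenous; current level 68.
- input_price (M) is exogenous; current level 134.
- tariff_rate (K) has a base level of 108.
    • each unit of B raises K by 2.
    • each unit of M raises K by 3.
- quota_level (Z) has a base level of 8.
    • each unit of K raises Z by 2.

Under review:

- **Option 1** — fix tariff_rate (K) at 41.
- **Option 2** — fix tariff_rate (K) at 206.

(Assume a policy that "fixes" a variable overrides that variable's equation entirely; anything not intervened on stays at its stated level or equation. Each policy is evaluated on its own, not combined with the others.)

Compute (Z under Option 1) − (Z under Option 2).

-330

Option 1 (K := 41):
  B = 24
  M = 134
  K = 41
  Z = 8 + 2·41 = 90
Option 2 (K := 206):
  B = 24
  M = 134
  K = 206
  Z = 8 + 2·206 = 420
Z: 90 − 420 = -330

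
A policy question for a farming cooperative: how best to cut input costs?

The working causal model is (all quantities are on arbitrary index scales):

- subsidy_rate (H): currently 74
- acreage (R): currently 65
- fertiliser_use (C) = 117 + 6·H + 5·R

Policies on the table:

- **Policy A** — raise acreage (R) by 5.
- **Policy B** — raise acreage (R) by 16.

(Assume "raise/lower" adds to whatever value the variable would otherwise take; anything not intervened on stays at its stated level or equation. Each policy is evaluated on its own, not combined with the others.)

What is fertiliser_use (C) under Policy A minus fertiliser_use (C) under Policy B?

Policy A (R + 5):
  H = 74
  R = 65 + 5 = 70
  C = 117 + 6·74 + 5·70 = 911
Policy B (R + 16):
  H = 74
  R = 65 + 16 = 81
  C = 117 + 6·74 + 5·81 = 966
C: 911 − 966 = -55

-55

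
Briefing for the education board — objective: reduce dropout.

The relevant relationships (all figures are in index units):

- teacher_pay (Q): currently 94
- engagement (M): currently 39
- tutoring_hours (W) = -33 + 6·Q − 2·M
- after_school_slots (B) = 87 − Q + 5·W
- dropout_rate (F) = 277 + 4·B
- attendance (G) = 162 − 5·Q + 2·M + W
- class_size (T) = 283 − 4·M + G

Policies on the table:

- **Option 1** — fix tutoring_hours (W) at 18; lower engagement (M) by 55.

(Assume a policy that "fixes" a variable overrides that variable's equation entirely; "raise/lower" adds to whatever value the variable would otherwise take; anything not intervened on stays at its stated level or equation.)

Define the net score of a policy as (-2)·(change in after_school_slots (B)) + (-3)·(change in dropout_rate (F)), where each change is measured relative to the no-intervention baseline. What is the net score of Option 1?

Baseline:
  Q = 94
  M = 39
  W = -33 + 6·94 − 2·39 = 453
  B = 87 − 94 + 5·453 = 2258
  F = 277 + 4·2258 = 9309
Option 1 (W := 18, M − 55):
  Q = 94
  M = 39 − 55 = -16
  W = 18
  B = 87 − 94 + 5·18 = 83
  F = 277 + 4·83 = 609
ΔB = 83 − 2258 = -2175; ΔF = 609 − 9309 = -8700
Score = (-2)·(-2175) + (-3)·(-8700) = 30450

30450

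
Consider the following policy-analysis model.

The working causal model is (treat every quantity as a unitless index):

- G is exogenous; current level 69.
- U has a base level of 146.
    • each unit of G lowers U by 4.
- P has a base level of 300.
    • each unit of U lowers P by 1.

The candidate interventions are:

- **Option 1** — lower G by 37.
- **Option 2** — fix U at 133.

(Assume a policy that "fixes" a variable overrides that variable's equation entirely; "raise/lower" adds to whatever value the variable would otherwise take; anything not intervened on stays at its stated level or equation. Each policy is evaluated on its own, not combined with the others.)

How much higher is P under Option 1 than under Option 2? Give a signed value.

115

Option 1 (G − 37):
  G = 69 − 37 = 32
  U = 146 − 4·32 = 18
  P = 300 − 18 = 282
Option 2 (U := 133):
  G = 69
  U = 133
  P = 300 − 133 = 167
P: 282 − 167 = 115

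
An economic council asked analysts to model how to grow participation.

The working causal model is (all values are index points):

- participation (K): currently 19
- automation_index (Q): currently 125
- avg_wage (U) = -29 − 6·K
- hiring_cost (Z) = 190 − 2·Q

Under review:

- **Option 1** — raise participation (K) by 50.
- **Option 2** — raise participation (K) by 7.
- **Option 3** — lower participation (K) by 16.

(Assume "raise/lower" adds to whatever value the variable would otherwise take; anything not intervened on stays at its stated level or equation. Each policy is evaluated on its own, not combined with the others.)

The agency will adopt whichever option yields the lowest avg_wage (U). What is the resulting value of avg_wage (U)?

Option 1 (K + 50):
  K = 19 + 50 = 69
  U = -29 − 6·69 = -443
Option 2 (K + 7):
  K = 19 + 7 = 26
  U = -29 − 6·26 = -185
Option 3 (K − 16):
  K = 19 − 16 = 3
  U = -29 − 6·3 = -47
Comparing — Option 1: U=-443, Option 2: U=-185, Option 3: U=-47. Lowest is -443 (Option 1).

-443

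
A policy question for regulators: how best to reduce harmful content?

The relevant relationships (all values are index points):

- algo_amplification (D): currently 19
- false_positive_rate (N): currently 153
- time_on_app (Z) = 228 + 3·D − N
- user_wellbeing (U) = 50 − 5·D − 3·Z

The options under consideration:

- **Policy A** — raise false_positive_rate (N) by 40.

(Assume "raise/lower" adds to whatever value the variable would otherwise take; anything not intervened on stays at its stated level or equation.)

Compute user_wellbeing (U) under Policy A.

Policy A (N + 40):
  D = 19
  N = 153 + 40 = 193
  Z = 228 + 3·19 − 193 = 92
  U = 50 − 5·19 − 3·92 = -321

-321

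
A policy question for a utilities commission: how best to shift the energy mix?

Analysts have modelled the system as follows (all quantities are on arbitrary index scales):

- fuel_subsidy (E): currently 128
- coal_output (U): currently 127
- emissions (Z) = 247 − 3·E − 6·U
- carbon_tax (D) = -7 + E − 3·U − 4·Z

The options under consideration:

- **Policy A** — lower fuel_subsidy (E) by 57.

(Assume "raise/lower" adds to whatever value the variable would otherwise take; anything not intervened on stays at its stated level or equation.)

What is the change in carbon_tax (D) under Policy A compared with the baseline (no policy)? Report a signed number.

Baseline:
  E = 128
  U = 127
  Z = 247 − 3·128 − 6·127 = -899
  D = -7 + 128 − 3·127 − 4·(-899) = 3336
Policy A (E − 57):
  E = 128 − 57 = 71
  U = 127
  Z = 247 − 3·71 − 6·127 = -728
  D = -7 + 71 − 3·127 − 4·(-728) = 2595
Change in D: 2595 − 3336 = -741

-741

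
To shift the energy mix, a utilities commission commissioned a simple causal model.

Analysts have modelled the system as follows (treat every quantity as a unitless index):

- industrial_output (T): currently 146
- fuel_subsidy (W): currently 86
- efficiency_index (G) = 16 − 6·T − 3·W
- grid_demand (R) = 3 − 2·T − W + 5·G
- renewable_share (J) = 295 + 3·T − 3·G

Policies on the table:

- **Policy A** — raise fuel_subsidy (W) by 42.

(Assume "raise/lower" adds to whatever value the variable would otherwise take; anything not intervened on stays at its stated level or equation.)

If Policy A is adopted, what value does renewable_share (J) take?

4465

Policy A (W + 42):
  T = 146
  W = 86 + 42 = 128
  G = 16 − 6·146 − 3·128 = -1244
  J = 295 + 3·146 − 3·(-1244) = 4465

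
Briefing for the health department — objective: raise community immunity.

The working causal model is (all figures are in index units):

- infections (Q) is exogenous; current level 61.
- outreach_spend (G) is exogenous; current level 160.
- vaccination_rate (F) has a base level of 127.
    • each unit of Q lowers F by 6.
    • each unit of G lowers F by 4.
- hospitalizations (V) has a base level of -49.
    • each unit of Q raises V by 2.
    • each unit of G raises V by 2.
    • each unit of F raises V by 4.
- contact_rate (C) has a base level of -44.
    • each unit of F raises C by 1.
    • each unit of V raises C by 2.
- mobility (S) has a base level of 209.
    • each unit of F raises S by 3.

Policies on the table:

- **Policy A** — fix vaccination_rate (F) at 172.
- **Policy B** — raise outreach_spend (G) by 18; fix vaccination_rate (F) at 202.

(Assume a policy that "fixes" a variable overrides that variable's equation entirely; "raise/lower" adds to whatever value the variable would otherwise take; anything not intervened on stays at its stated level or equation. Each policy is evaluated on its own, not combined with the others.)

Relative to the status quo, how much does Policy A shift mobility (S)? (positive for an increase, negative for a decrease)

3153

Baseline:
  Q = 61
  G = 160
  F = 127 − 6·61 − 4·160 = -879
  S = 209 + 3·(-879) = -2428
Policy A (F := 172):
  Q = 61
  G = 160
  F = 172
  S = 209 + 3·172 = 725
Change in S: 725 − (-2428) = 3153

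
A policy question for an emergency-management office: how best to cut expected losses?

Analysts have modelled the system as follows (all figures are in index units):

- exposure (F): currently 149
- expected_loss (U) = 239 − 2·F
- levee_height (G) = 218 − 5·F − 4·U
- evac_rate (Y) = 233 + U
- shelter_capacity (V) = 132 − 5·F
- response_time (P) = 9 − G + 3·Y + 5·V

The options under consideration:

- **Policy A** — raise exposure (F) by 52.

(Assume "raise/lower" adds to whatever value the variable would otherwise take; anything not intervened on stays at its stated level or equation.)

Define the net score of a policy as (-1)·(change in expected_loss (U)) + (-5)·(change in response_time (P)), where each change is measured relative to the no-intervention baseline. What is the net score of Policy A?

Baseline:
  F = 149
  U = 239 − 2·149 = -59
  G = 218 − 5·149 − 4·(-59) = -291
  Y = 233 + (-59) = 174
  V = 132 − 5·149 = -613
  P = 9 − (-291) + 3·174 + 5·(-613) = -2243
Policy A (F + 52):
  F = 149 + 52 = 201
  U = 239 − 2·201 = -163
  G = 218 − 5·201 − 4·(-163) = -135
  Y = 233 + (-163) = 70
  V = 132 − 5·201 = -873
  P = 9 − (-135) + 3·70 + 5·(-873) = -4011
ΔU = -163 − (-59) = -104; ΔP = -4011 − (-2243) = -1768
Score = (-1)·(-104) + (-5)·(-1768) = 8944

8944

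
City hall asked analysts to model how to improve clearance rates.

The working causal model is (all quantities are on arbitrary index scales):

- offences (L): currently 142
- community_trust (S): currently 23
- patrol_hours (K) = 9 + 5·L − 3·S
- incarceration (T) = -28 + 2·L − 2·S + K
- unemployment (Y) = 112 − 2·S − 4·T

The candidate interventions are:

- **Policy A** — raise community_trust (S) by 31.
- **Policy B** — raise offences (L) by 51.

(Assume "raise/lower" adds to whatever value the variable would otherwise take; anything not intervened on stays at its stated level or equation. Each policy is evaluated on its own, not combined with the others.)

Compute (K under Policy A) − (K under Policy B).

Policy A (S + 31):
  L = 142
  S = 23 + 31 = 54
  K = 9 + 5·142 − 3·54 = 557
Policy B (L + 51):
  L = 142 + 51 = 193
  S = 23
  K = 9 + 5·193 − 3·23 = 905
K: 557 − 905 = -348

-348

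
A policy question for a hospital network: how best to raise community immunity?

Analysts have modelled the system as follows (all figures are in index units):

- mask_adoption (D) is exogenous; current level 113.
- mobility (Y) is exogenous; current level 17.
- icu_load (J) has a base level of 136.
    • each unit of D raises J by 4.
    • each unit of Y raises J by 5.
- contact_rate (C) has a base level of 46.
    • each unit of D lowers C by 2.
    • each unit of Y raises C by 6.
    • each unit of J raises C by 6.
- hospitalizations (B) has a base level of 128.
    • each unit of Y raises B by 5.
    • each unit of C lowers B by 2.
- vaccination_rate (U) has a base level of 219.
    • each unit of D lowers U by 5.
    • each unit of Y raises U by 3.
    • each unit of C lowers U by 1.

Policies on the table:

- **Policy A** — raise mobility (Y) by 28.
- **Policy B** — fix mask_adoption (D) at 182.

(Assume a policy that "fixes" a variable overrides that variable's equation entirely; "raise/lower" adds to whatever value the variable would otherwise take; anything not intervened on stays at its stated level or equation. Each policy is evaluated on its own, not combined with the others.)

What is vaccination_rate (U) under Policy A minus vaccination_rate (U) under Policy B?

939

Policy A (Y + 28):
  D = 113
  Y = 17 + 28 = 45
  J = 136 + 4·113 + 5·45 = 813
  C = 46 − 2·113 + 6·45 + 6·813 = 4968
  U = 219 − 5·113 + 3·45 − 4968 = -5179
Policy B (D := 182):
  D = 182
  Y = 17
  J = 136 + 4·182 + 5·17 = 949
  C = 46 − 2·182 + 6·17 + 6·949 = 5478
  U = 219 − 5·182 + 3·17 − 5478 = -6118
U: -5179 − (-6118) = 939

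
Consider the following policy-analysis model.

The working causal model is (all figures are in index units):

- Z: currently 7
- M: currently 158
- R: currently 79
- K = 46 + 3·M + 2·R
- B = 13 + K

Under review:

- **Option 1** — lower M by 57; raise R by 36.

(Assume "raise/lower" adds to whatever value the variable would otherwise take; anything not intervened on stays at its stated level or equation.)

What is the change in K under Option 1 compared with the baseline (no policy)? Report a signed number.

Baseline:
  M = 158
  R = 79
  K = 46 + 3·158 + 2·79 = 678
Option 1 (M − 57, R + 36):
  M = 158 − 57 = 101
  R = 79 + 36 = 115
  K = 46 + 3·101 + 2·115 = 579
Change in K: 579 − 678 = -99

-99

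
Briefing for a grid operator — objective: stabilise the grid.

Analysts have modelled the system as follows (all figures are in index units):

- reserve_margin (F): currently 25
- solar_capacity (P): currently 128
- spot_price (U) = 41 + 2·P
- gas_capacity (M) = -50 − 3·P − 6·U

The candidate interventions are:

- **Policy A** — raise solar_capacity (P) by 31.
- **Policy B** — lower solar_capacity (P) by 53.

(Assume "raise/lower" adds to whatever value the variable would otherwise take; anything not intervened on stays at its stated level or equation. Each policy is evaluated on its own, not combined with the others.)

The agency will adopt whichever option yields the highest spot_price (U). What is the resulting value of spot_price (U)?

Policy A (P + 31):
  P = 128 + 31 = 159
  U = 41 + 2·159 = 359
Policy B (P − 53):
  P = 128 − 53 = 75
  U = 41 + 2·75 = 191
Comparing — Policy A: U=359, Policy B: U=191. Highest is 359 (Policy A).

359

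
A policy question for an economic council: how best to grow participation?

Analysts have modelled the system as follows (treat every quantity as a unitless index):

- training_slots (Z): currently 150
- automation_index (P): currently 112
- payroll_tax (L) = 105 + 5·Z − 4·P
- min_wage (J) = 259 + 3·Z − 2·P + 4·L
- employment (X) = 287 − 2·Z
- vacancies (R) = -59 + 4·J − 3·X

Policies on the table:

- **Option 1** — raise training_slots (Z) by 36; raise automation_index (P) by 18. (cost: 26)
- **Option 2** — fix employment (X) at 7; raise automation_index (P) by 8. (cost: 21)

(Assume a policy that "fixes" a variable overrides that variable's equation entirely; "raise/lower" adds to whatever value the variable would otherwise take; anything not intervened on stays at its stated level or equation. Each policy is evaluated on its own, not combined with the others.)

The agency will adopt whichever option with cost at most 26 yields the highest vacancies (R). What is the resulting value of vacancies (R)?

10664

Option 1 (Z + 36, P + 18):
  Z = 150 + 36 = 186
  P = 112 + 18 = 130
  L = 105 + 5·186 − 4·130 = 515
  J = 259 + 3·186 − 2·130 + 4·515 = 2617
  X = 287 − 2·186 = -85
  R = -59 + 4·2617 − 3·(-85) = 10664
Option 2 (X := 7, P + 8):
  Z = 150
  P = 112 + 8 = 120
  L = 105 + 5·150 − 4·120 = 375
  J = 259 + 3·150 − 2·120 + 4·375 = 1969
  X = 7
  R = -59 + 4·1969 − 3·7 = 7796
Comparing — Option 1: R=10664, Option 2: R=7796. Highest is 10664 (Option 1).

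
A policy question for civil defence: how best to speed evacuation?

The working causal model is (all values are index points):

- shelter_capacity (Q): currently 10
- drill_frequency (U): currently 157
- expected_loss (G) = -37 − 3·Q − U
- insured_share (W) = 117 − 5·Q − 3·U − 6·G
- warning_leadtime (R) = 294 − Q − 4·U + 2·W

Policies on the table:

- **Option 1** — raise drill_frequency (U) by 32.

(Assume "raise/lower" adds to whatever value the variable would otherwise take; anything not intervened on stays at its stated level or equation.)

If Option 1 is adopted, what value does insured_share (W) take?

Option 1 (U + 32):
  Q = 10
  U = 157 + 32 = 189
  G = -37 − 3·10 − 189 = -256
  W = 117 − 5·10 − 3·189 − 6·(-256) = 1036

1036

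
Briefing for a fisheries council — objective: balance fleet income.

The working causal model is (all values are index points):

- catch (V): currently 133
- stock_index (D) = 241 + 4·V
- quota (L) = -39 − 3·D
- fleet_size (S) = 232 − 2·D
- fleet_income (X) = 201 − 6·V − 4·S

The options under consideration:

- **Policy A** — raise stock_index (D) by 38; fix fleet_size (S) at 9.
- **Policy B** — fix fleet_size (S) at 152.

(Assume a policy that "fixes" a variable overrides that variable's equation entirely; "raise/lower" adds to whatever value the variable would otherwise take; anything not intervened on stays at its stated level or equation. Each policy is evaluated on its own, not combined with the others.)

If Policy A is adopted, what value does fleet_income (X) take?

-633

Policy A (D + 38, S := 9):
  V = 133
  D = 241 + 4·133 (+38 from intervention) = 811
  S = 9
  X = 201 − 6·133 − 4·9 = -633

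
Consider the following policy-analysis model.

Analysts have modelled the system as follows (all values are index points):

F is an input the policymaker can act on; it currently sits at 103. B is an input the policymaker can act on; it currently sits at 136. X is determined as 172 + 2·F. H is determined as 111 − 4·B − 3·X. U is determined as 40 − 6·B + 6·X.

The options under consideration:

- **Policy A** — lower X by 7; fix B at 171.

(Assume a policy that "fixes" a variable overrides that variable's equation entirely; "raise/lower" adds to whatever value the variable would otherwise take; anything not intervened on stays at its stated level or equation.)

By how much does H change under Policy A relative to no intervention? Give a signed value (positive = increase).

Baseline:
  F = 103
  B = 136
  X = 172 + 2·103 = 378
  H = 111 − 4·136 − 3·378 = -1567
Policy A (X − 7, B := 171):
  F = 103
  B = 171
  X = 172 + 2·103 (−7 from intervention) = 371
  H = 111 − 4·171 − 3·371 = -1686
Change in H: -1686 − (-1567) = -119

-119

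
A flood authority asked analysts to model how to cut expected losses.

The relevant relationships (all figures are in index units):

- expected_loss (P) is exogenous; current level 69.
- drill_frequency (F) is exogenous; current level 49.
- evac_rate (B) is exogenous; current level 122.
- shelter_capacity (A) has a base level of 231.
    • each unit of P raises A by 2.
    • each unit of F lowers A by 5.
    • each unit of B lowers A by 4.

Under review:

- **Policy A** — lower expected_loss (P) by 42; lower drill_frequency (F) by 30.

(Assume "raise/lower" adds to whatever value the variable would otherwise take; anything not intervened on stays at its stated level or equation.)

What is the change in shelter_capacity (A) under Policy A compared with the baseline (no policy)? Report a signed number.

Baseline:
  P = 69
  F = 49
  B = 122
  A = 231 + 2·69 − 5·49 − 4·122 = -364
Policy A (P − 42, F − 30):
  P = 69 − 42 = 27
  F = 49 − 30 = 19
  B = 122
  A = 231 + 2·27 − 5·19 − 4·122 = -298
Change in A: -298 − (-364) = 66

66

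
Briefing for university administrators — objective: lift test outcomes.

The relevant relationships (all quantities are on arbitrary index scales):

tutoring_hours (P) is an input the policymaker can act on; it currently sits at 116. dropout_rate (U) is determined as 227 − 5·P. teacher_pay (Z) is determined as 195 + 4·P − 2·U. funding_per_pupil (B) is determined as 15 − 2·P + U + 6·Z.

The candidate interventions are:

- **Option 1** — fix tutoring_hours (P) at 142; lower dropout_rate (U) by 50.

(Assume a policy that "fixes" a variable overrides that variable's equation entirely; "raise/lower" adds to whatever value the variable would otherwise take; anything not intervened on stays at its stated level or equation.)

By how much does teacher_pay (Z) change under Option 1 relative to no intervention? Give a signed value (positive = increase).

Baseline:
  P = 116
  U = 227 − 5·116 = -353
  Z = 195 + 4·116 − 2·(-353) = 1365
Option 1 (P := 142, U − 50):
  P = 142
  U = 227 − 5·142 (−50 from intervention) = -533
  Z = 195 + 4·142 − 2·(-533) = 1829
Change in Z: 1829 − 1365 = 464

464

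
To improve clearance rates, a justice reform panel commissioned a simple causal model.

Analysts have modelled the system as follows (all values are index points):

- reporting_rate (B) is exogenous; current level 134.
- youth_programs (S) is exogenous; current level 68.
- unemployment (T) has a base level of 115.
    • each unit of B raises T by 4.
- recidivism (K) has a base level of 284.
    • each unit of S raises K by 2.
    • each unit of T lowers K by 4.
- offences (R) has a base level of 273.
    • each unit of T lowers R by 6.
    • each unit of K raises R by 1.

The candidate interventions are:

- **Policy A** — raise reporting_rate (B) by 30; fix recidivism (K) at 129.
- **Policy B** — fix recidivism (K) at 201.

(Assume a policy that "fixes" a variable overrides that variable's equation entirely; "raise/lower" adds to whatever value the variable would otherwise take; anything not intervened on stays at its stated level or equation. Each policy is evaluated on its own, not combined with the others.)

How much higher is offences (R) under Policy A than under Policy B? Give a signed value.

-792

Policy A (B + 30, K := 129):
  B = 134 + 30 = 164
  S = 68
  T = 115 + 4·164 = 771
  K = 129
  R = 273 − 6·771 + 129 = -4224
Policy B (K := 201):
  B = 134
  S = 68
  T = 115 + 4·134 = 651
  K = 201
  R = 273 − 6·651 + 201 = -3432
R: -4224 − (-3432) = -792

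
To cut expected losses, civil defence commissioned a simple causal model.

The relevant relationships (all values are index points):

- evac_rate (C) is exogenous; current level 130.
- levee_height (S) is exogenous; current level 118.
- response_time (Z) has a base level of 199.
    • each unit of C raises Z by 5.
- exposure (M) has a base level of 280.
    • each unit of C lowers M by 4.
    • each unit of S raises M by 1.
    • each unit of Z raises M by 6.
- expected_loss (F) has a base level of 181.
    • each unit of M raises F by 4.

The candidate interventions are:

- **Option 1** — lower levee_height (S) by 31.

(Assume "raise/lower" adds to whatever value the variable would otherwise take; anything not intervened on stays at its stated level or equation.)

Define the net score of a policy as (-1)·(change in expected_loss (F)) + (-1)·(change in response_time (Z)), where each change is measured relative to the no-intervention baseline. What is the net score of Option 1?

124

Baseline:
  C = 130
  S = 118
  Z = 199 + 5·130 = 849
  M = 280 − 4·130 + 118 + 6·849 = 4972
  F = 181 + 4·4972 = 20069
Option 1 (S − 31):
  C = 130
  S = 118 − 31 = 87
  Z = 199 + 5·130 = 849
  M = 280 − 4·130 + 87 + 6·849 = 4941
  F = 181 + 4·4941 = 19945
ΔF = 19945 − 20069 = -124; ΔZ = 849 − 849 = 0
Score = (-1)·(-124) + (-1)·0 = 124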